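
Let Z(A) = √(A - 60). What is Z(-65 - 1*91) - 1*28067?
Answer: -28067 + 6*I*√6 ≈ -28067.0 + 14.697*I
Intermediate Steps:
Z(A) = √(-60 + A)
Z(-65 - 1*91) - 1*28067 = √(-60 + (-65 - 1*91)) - 1*28067 = √(-60 + (-65 - 91)) - 28067 = √(-60 - 156) - 28067 = √(-216) - 28067 = 6*I*√6 - 28067 = -28067 + 6*I*√6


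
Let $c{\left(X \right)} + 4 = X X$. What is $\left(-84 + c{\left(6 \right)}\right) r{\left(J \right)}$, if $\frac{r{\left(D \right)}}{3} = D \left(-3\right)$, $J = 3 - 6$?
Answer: $-1404$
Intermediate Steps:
$J = -3$ ($J = 3 - 6 = -3$)
$c{\left(X \right)} = -4 + X^{2}$ ($c{\left(X \right)} = -4 + X X = -4 + X^{2}$)
$r{\left(D \right)} = - 9 D$ ($r{\left(D \right)} = 3 D \left(-3\right) = 3 \left(- 3 D\right) = - 9 D$)
$\left(-84 + c{\left(6 \right)}\right) r{\left(J \right)} = \left(-84 - \left(4 - 6^{2}\right)\right) \left(\left(-9\right) \left(-3\right)\right) = \left(-84 + \left(-4 + 36\right)\right) 27 = \left(-84 + 32\right) 27 = \left(-52\right) 27 = -1404$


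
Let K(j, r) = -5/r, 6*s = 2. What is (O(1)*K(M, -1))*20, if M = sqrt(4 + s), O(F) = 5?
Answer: 500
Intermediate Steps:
s = 1/3 (s = (1/6)*2 = 1/3 ≈ 0.33333)
M = sqrt(39)/3 (M = sqrt(4 + 1/3) = sqrt(13/3) = sqrt(39)/3 ≈ 2.0817)
(O(1)*K(M, -1))*20 = (5*(-5/(-1)))*20 = (5*(-5*(-1)))*20 = (5*5)*20 = 25*20 = 500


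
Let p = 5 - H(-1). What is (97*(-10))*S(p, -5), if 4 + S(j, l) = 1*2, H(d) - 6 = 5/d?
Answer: 1940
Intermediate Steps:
H(d) = 6 + 5/d
p = 4 (p = 5 - (6 + 5/(-1)) = 5 - (6 + 5*(-1)) = 5 - (6 - 5) = 5 - 1*1 = 5 - 1 = 4)
S(j, l) = -2 (S(j, l) = -4 + 1*2 = -4 + 2 = -2)
(97*(-10))*S(p, -5) = (97*(-10))*(-2) = -970*(-2) = 1940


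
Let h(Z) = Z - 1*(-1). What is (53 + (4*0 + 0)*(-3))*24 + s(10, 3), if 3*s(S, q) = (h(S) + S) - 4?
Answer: 3833/3 ≈ 1277.7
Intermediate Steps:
h(Z) = 1 + Z (h(Z) = Z + 1 = 1 + Z)
s(S, q) = -1 + 2*S/3 (s(S, q) = (((1 + S) + S) - 4)/3 = ((1 + 2*S) - 4)/3 = (-3 + 2*S)/3 = -1 + 2*S/3)
(53 + (4*0 + 0)*(-3))*24 + s(10, 3) = (53 + (4*0 + 0)*(-3))*24 + (-1 + (⅔)*10) = (53 + (0 + 0)*(-3))*24 + (-1 + 20/3) = (53 + 0*(-3))*24 + 17/3 = (53 + 0)*24 + 17/3 = 53*24 + 17/3 = 1272 + 17/3 = 3833/3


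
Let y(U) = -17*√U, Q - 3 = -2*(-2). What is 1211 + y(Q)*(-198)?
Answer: 1211 + 3366*√7 ≈ 10117.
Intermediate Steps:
Q = 7 (Q = 3 - 2*(-2) = 3 + 4 = 7)
1211 + y(Q)*(-198) = 1211 - 17*√7*(-198) = 1211 + 3366*√7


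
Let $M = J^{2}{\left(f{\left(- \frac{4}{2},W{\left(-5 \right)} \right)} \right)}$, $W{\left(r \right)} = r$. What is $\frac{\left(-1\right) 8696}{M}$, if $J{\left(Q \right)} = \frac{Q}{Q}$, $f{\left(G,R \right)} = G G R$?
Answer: $-8696$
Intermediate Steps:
$f{\left(G,R \right)} = R G^{2}$ ($f{\left(G,R \right)} = G^{2} R = R G^{2}$)
$J{\left(Q \right)} = 1$
$M = 1$ ($M = 1^{2} = 1$)
$\frac{\left(-1\right) 8696}{M} = \frac{\left(-1\right) 8696}{1} = \left(-8696\right) 1 = -8696$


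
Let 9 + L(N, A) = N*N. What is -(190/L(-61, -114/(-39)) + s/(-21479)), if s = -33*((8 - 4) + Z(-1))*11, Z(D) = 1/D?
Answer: -4061689/39865024 ≈ -0.10189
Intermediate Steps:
L(N, A) = -9 + N**2 (L(N, A) = -9 + N*N = -9 + N**2)
s = -1089 (s = -33*((8 - 4) + 1/(-1))*11 = -33*(4 - 1)*11 = -33*3*11 = -99*11 = -1089)
-(190/L(-61, -114/(-39)) + s/(-21479)) = -(190/(-9 + (-61)**2) - 1089/(-21479)) = -(190/(-9 + 3721) - 1089*(-1/21479)) = -(190/3712 + 1089/21479) = -(190*(1/3712) + 1089/21479) = -(95/1856 + 1089/21479) = -1*4061689/39865024 = -4061689/39865024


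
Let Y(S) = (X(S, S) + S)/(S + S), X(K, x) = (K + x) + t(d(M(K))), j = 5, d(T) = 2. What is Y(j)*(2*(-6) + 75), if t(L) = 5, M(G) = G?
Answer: 126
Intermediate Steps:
X(K, x) = 5 + K + x (X(K, x) = (K + x) + 5 = 5 + K + x)
Y(S) = (5 + 3*S)/(2*S) (Y(S) = ((5 + S + S) + S)/(S + S) = ((5 + 2*S) + S)/((2*S)) = (5 + 3*S)*(1/(2*S)) = (5 + 3*S)/(2*S))
Y(j)*(2*(-6) + 75) = ((1/2)*(5 + 3*5)/5)*(2*(-6) + 75) = ((1/2)*(1/5)*(5 + 15))*(-12 + 75) = ((1/2)*(1/5)*20)*63 = 2*63 = 126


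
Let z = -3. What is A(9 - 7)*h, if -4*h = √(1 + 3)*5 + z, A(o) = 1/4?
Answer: -7/16 ≈ -0.43750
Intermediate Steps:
A(o) = ¼
h = -7/4 (h = -(√(1 + 3)*5 - 3)/4 = -(√4*5 - 3)/4 = -(2*5 - 3)/4 = -(10 - 3)/4 = -¼*7 = -7/4 ≈ -1.7500)
A(9 - 7)*h = (¼)*(-7/4) = -7/16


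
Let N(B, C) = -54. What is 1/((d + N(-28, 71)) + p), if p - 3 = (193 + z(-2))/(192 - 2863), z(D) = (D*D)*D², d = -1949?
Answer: -2671/5342209 ≈ -0.00049998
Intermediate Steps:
z(D) = D⁴ (z(D) = D²*D² = D⁴)
p = 7804/2671 (p = 3 + (193 + (-2)⁴)/(192 - 2863) = 3 + (193 + 16)/(-2671) = 3 + 209*(-1/2671) = 3 - 209/2671 = 7804/2671 ≈ 2.9218)
1/((d + N(-28, 71)) + p) = 1/((-1949 - 54) + 7804/2671) = 1/(-2003 + 7804/2671) = 1/(-5342209/2671) = -2671/5342209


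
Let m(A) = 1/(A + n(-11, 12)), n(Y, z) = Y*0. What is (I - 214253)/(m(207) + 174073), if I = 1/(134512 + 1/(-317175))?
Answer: -473039322958992501/384327763688312522 ≈ -1.2308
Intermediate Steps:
n(Y, z) = 0
m(A) = 1/A (m(A) = 1/(A + 0) = 1/A)
I = 317175/42663843599 (I = 1/(134512 - 1/317175) = 1/(42663843599/317175) = 317175/42663843599 ≈ 7.4343e-6)
(I - 214253)/(m(207) + 174073) = (317175/42663843599 - 214253)/(1/207 + 174073) = -9140856482299372/(42663843599*(1/207 + 174073)) = -9140856482299372/(42663843599*36033112/207) = -9140856482299372/42663843599*207/36033112 = -473039322958992501/384327763688312522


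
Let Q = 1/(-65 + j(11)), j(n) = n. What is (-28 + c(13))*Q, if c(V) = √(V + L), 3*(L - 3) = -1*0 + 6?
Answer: 14/27 - √2/18 ≈ 0.43995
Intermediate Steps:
L = 5 (L = 3 + (-1*0 + 6)/3 = 3 + (0 + 6)/3 = 3 + (⅓)*6 = 3 + 2 = 5)
c(V) = √(5 + V) (c(V) = √(V + 5) = √(5 + V))
Q = -1/54 (Q = 1/(-65 + 11) = 1/(-54) = -1/54 ≈ -0.018519)
(-28 + c(13))*Q = (-28 + √(5 + 13))*(-1/54) = (-28 + √18)*(-1/54) = (-28 + 3*√2)*(-1/54) = 14/27 - √2/18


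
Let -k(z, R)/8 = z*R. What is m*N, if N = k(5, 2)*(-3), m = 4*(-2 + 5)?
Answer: 2880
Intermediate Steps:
k(z, R) = -8*R*z (k(z, R) = -8*z*R = -8*R*z)
m = 12 (m = 4*3 = 12)
N = 240 (N = -8*2*5*(-3) = -80*(-3) = 240)
m*N = 12*240 = 2880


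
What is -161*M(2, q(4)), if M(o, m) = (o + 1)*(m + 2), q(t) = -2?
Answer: 0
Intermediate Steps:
M(o, m) = (1 + o)*(2 + m)
-161*M(2, q(4)) = -161*(2 - 2 + 2*2 - 2*2) = -161*(2 - 2 + 4 - 4) = -161*0 = 0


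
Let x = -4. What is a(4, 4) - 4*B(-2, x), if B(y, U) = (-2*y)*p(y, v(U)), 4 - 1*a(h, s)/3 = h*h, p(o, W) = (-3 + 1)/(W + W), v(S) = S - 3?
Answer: -268/7 ≈ -38.286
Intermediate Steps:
v(S) = -3 + S
p(o, W) = -1/W (p(o, W) = -2*1/(2*W) = -1/W)
a(h, s) = 12 - 3*h² (a(h, s) = 12 - 3*h*h = 12 - 3*h²)
B(y, U) = 2*y/(-3 + U) (B(y, U) = (-2*y)*(-1/(-3 + U)) = 2*y/(-3 + U))
a(4, 4) - 4*B(-2, x) = (12 - 3*4²) - 8*(-2)/(-3 - 4) = (12 - 3*16) - 8*(-2)/(-7) = (12 - 48) - 8*(-2)*(-1)/7 = -36 - 4*4/7 = -36 - 16/7 = -268/7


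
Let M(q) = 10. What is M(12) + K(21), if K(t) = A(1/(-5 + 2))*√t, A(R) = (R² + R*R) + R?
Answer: 10 - √21/9 ≈ 9.4908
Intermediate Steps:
A(R) = R + 2*R² (A(R) = (R² + R²) + R = 2*R² + R = R + 2*R²)
K(t) = -√t/9 (K(t) = ((1 + 2/(-5 + 2))/(-5 + 2))*√t = ((1 + 2/(-3))/(-3))*√t = (-(1 + 2*(-⅓))/3)*√t = (-(1 - ⅔)/3)*√t = (-⅓*⅓)*√t = -√t/9)
M(12) + K(21) = 10 - √21/9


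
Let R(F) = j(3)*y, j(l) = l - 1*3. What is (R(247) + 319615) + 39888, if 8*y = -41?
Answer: 359503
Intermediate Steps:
y = -41/8 (y = (⅛)*(-41) = -41/8 ≈ -5.1250)
j(l) = -3 + l (j(l) = l - 3 = -3 + l)
R(F) = 0 (R(F) = (-3 + 3)*(-41/8) = 0*(-41/8) = 0)
(R(247) + 319615) + 39888 = (0 + 319615) + 39888 = 319615 + 39888 = 359503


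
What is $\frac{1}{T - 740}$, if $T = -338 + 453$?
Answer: $- \frac{1}{625} \approx -0.0016$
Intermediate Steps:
$T = 115$
$\frac{1}{T - 740} = \frac{1}{115 - 740} = \frac{1}{-625} = - \frac{1}{625}$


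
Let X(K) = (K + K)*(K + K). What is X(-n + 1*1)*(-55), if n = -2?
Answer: -1980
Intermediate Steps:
X(K) = 4*K² (X(K) = (2*K)*(2*K) = 4*K²)
X(-n + 1*1)*(-55) = (4*(-1*(-2) + 1*1)²)*(-55) = (4*(2 + 1)²)*(-55) = (4*3²)*(-55) = (4*9)*(-55) = 36*(-55) = -1980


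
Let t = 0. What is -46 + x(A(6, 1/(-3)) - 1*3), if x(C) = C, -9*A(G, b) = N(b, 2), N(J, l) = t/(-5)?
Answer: -49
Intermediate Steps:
N(J, l) = 0 (N(J, l) = 0/(-5) = 0*(-1/5) = 0)
A(G, b) = 0 (A(G, b) = -1/9*0 = 0)
-46 + x(A(6, 1/(-3)) - 1*3) = -46 + (0 - 1*3) = -46 + (0 - 3) = -46 - 3 = -49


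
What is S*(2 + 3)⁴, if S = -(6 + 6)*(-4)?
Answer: 30000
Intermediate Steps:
S = 48 (S = -12*(-4) = -1*(-48) = 48)
S*(2 + 3)⁴ = 48*(2 + 3)⁴ = 48*5⁴ = 48*625 = 30000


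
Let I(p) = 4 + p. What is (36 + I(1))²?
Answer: 1681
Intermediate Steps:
(36 + I(1))² = (36 + (4 + 1))² = (36 + 5)² = 41² = 1681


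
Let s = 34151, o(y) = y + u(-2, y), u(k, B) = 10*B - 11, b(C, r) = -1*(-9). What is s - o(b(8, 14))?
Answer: 34063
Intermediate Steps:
b(C, r) = 9
u(k, B) = -11 + 10*B
o(y) = -11 + 11*y (o(y) = y + (-11 + 10*y) = -11 + 11*y)
s - o(b(8, 14)) = 34151 - (-11 + 11*9) = 34151 - (-11 + 99) = 34151 - 1*88 = 34151 - 88 = 34063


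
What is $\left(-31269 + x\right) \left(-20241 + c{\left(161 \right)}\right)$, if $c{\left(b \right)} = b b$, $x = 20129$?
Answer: $-63275200$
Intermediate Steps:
$c{\left(b \right)} = b^{2}$
$\left(-31269 + x\right) \left(-20241 + c{\left(161 \right)}\right) = \left(-31269 + 20129\right) \left(-20241 + 161^{2}\right) = - 11140 \left(-20241 + 25921\right) = \left(-11140\right) 5680 = -63275200$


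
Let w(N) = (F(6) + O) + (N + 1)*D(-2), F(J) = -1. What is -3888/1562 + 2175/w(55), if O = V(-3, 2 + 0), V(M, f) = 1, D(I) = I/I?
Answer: 1589811/43736 ≈ 36.350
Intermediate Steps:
D(I) = 1
O = 1
w(N) = 1 + N (w(N) = (-1 + 1) + (N + 1)*1 = 0 + (1 + N)*1 = 0 + (1 + N) = 1 + N)
-3888/1562 + 2175/w(55) = -3888/1562 + 2175/(1 + 55) = -3888*1/1562 + 2175/56 = -1944/781 + 2175*(1/56) = -1944/781 + 2175/56 = 1589811/43736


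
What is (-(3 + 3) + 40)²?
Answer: 1156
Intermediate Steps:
(-(3 + 3) + 40)² = (-1*6 + 40)² = (-6 + 40)² = 34² = 1156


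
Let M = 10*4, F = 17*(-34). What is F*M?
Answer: -23120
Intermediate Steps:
F = -578
M = 40
F*M = -578*40 = -23120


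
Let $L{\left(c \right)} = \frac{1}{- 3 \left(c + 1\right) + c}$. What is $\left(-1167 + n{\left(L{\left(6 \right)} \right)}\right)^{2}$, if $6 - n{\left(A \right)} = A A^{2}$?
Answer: $\frac{15353654803876}{11390625} \approx 1.3479 \cdot 10^{6}$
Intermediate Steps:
$L{\left(c \right)} = \frac{1}{-3 - 2 c}$ ($L{\left(c \right)} = \frac{1}{- 3 \left(1 + c\right) + c} = \frac{1}{\left(-3 - 3 c\right) + c} = \frac{1}{-3 - 2 c}$)
$n{\left(A \right)} = 6 - A^{3}$ ($n{\left(A \right)} = 6 - A A^{2} = 6 - A^{3}$)
$\left(-1167 + n{\left(L{\left(6 \right)} \right)}\right)^{2} = \left(-1167 + \left(6 - \left(- \frac{1}{3 + 2 \cdot 6}\right)^{3}\right)\right)^{2} = \left(-1167 + \left(6 - \left(- \frac{1}{3 + 12}\right)^{3}\right)\right)^{2} = \left(-1167 + \left(6 - \left(- \frac{1}{15}\right)^{3}\right)\right)^{2} = \left(-1167 + \left(6 - - \frac{1}{3375}\right)\right)^{2} = \left(-1167 + \left(6 + \frac{1}{3375}\right)\right)^{2} = \left(-1167 + \frac{20251}{3375}\right)^{2} = \left(- \frac{3918374}{3375}\right)^{2} = \frac{15353654803876}{11390625}$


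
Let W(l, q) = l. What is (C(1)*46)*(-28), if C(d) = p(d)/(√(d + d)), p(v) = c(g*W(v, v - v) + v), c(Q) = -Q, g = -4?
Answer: -1932*√2 ≈ -2732.3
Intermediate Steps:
p(v) = 3*v (p(v) = -(-4*v + v) = -(-3)*v = 3*v)
C(d) = 3*√2*√d/2 (C(d) = (3*d)/(√(d + d)) = (3*d)/(√(2*d)) = (3*d)/((√2*√d)) = (3*d)*(√2/(2*√d)) = 3*√2*√d/2)
(C(1)*46)*(-28) = ((3*√2*√1/2)*46)*(-28) = (((3/2)*√2*1)*46)*(-28) = ((3*√2/2)*46)*(-28) = (69*√2)*(-28) = -1932*√2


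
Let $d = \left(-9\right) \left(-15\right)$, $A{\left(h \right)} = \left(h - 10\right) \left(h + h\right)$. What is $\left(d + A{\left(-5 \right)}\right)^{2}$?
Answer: $81225$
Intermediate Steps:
$A{\left(h \right)} = 2 h \left(-10 + h\right)$ ($A{\left(h \right)} = \left(-10 + h\right) 2 h = 2 h \left(-10 + h\right)$)
$d = 135$
$\left(d + A{\left(-5 \right)}\right)^{2} = \left(135 + 2 \left(-5\right) \left(-10 - 5\right)\right)^{2} = \left(135 + 2 \left(-5\right) \left(-15\right)\right)^{2} = \left(135 + 150\right)^{2} = 285^{2} = 81225$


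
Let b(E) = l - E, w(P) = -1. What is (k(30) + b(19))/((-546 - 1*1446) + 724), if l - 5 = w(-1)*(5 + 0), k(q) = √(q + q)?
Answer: 19/1268 - √15/634 ≈ 0.0088754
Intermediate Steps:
k(q) = √2*√q (k(q) = √(2*q) = √2*√q)
l = 0 (l = 5 - (5 + 0) = 5 - 1*5 = 5 - 5 = 0)
b(E) = -E (b(E) = 0 - E = -E)
(k(30) + b(19))/((-546 - 1*1446) + 724) = (√2*√30 - 1*19)/((-546 - 1*1446) + 724) = (2*√15 - 19)/((-546 - 1446) + 724) = (-19 + 2*√15)/(-1992 + 724) = (-19 + 2*√15)/(-1268) = (-19 + 2*√15)*(-1/1268) = 19/1268 - √15/634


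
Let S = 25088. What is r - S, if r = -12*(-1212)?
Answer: -10544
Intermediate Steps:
r = 14544
r - S = 14544 - 1*25088 = 14544 - 25088 = -10544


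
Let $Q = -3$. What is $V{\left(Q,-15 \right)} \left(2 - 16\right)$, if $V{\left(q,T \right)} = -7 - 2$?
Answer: $126$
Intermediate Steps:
$V{\left(q,T \right)} = -9$
$V{\left(Q,-15 \right)} \left(2 - 16\right) = - 9 \left(2 - 16\right) = \left(-9\right) \left(-14\right) = 126$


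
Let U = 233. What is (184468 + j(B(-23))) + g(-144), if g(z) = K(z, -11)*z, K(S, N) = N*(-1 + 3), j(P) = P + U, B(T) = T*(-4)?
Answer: 187961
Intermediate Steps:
B(T) = -4*T
j(P) = 233 + P (j(P) = P + 233 = 233 + P)
K(S, N) = 2*N (K(S, N) = N*2 = 2*N)
g(z) = -22*z (g(z) = (2*(-11))*z = -22*z)
(184468 + j(B(-23))) + g(-144) = (184468 + (233 - 4*(-23))) - 22*(-144) = (184468 + (233 + 92)) + 3168 = (184468 + 325) + 3168 = 184793 + 3168 = 187961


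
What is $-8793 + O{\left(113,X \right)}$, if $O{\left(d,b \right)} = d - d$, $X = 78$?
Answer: $-8793$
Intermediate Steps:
$O{\left(d,b \right)} = 0$
$-8793 + O{\left(113,X \right)} = -8793 + 0 = -8793$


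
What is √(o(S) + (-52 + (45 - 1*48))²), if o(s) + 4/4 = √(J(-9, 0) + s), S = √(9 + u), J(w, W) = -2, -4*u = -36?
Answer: √(3024 + √(-2 + 3*√2)) ≈ 55.005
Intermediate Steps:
u = 9 (u = -¼*(-36) = 9)
S = 3*√2 (S = √(9 + 9) = √18 = 3*√2 ≈ 4.2426)
o(s) = -1 + √(-2 + s)
√(o(S) + (-52 + (45 - 1*48))²) = √((-1 + √(-2 + 3*√2)) + (-52 + (45 - 1*48))²) = √((-1 + √(-2 + 3*√2)) + (-52 + (45 - 48))²) = √((-1 + √(-2 + 3*√2)) + (-52 - 3)²) = √((-1 + √(-2 + 3*√2)) + (-55)²) = √((-1 + √(-2 + 3*√2)) + 3025) = √(3024 + √(-2 + 3*√2))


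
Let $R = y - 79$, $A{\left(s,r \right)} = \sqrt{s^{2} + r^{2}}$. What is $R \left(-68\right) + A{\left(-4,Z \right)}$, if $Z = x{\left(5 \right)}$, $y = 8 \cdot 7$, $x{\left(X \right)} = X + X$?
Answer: $1564 + 2 \sqrt{29} \approx 1574.8$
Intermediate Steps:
$x{\left(X \right)} = 2 X$
$y = 56$
$Z = 10$ ($Z = 2 \cdot 5 = 10$)
$A{\left(s,r \right)} = \sqrt{r^{2} + s^{2}}$
$R = -23$ ($R = 56 - 79 = -23$)
$R \left(-68\right) + A{\left(-4,Z \right)} = \left(-23\right) \left(-68\right) + \sqrt{10^{2} + \left(-4\right)^{2}} = 1564 + \sqrt{100 + 16} = 1564 + \sqrt{116} = 1564 + 2 \sqrt{29}$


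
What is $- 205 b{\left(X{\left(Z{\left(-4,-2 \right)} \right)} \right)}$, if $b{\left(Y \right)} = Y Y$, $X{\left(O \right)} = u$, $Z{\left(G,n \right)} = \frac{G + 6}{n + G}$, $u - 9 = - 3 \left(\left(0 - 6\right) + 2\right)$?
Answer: $-90405$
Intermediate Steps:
$u = 21$ ($u = 9 - 3 \left(\left(0 - 6\right) + 2\right) = 9 - 3 \left(-6 + 2\right) = 9 - -12 = 9 + 12 = 21$)
$Z{\left(G,n \right)} = \frac{6 + G}{G + n}$
$X{\left(O \right)} = 21$
$b{\left(Y \right)} = Y^{2}$
$- 205 b{\left(X{\left(Z{\left(-4,-2 \right)} \right)} \right)} = - 205 \cdot 21^{2} = \left(-205\right) 441 = -90405$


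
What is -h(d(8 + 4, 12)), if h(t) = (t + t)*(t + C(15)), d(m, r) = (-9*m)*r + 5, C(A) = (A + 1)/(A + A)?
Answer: -49979774/15 ≈ -3.3320e+6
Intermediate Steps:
C(A) = (1 + A)/(2*A) (C(A) = (1 + A)/((2*A)) = (1 + A)*(1/(2*A)) = (1 + A)/(2*A))
d(m, r) = 5 - 9*m*r (d(m, r) = -9*m*r + 5 = 5 - 9*m*r)
h(t) = 2*t*(8/15 + t) (h(t) = (t + t)*(t + (½)*(1 + 15)/15) = (2*t)*(t + (½)*(1/15)*16) = (2*t)*(t + 8/15) = (2*t)*(8/15 + t) = 2*t*(8/15 + t))
-h(d(8 + 4, 12)) = -2*(5 - 9*(8 + 4)*12)*(8 + 15*(5 - 9*(8 + 4)*12))/15 = -2*(5 - 9*12*12)*(8 + 15*(5 - 9*12*12))/15 = -2*(5 - 1296)*(8 + 15*(5 - 1296))/15 = -2*(-1291)*(8 + 15*(-1291))/15 = -2*(-1291)*(8 - 19365)/15 = -2*(-1291)*(-19357)/15 = -1*49979774/15 = -49979774/15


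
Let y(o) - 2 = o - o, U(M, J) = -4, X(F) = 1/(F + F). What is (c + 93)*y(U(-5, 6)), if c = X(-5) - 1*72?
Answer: 209/5 ≈ 41.800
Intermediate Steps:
X(F) = 1/(2*F)
c = -721/10 (c = (½)/(-5) - 1*72 = (½)*(-⅕) - 72 = -⅒ - 72 = -721/10 ≈ -72.100)
y(o) = 2 (y(o) = 2 + (o - o) = 2 + 0 = 2)
(c + 93)*y(U(-5, 6)) = (-721/10 + 93)*2 = (209/10)*2 = 209/5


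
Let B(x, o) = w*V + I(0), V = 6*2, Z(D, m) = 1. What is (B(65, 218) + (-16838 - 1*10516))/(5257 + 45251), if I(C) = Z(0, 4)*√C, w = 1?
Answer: -1519/2806 ≈ -0.54134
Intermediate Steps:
I(C) = √C (I(C) = 1*√C = √C)
V = 12
B(x, o) = 12 (B(x, o) = 1*12 + √0 = 12 + 0 = 12)
(B(65, 218) + (-16838 - 1*10516))/(5257 + 45251) = (12 + (-16838 - 1*10516))/(5257 + 45251) = (12 + (-16838 - 10516))/50508 = (12 - 27354)*(1/50508) = -27342*1/50508 = -1519/2806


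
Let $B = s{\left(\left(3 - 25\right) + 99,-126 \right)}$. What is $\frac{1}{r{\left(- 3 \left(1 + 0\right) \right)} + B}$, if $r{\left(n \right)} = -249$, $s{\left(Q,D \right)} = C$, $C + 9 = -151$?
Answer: $- \frac{1}{409} \approx -0.002445$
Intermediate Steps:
$C = -160$ ($C = -9 - 151 = -160$)
$s{\left(Q,D \right)} = -160$
$B = -160$
$\frac{1}{r{\left(- 3 \left(1 + 0\right) \right)} + B} = \frac{1}{-249 - 160} = \frac{1}{-409} = - \frac{1}{409}$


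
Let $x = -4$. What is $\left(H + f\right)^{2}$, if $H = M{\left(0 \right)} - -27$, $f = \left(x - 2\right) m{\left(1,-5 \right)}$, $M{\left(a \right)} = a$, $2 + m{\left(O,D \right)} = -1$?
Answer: $2025$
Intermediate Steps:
$m{\left(O,D \right)} = -3$ ($m{\left(O,D \right)} = -2 - 1 = -3$)
$f = 18$ ($f = \left(-4 - 2\right) \left(-3\right) = \left(-6\right) \left(-3\right) = 18$)
$H = 27$ ($H = 0 - -27 = 0 + 27 = 27$)
$\left(H + f\right)^{2} = \left(27 + 18\right)^{2} = 45^{2} = 2025$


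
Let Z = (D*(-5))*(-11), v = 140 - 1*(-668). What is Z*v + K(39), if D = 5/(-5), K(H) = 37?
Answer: -44403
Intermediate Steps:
v = 808 (v = 140 + 668 = 808)
D = -1 (D = 5*(-⅕) = -1)
Z = -55 (Z = -1*(-5)*(-11) = 5*(-11) = -55)
Z*v + K(39) = -55*808 + 37 = -44440 + 37 = -44403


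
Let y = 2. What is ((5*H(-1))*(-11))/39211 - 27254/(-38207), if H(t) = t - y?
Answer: 1074960749/1498134677 ≈ 0.71753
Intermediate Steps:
H(t) = -2 + t (H(t) = t - 1*2 = t - 2 = -2 + t)
((5*H(-1))*(-11))/39211 - 27254/(-38207) = ((5*(-2 - 1))*(-11))/39211 - 27254/(-38207) = ((5*(-3))*(-11))*(1/39211) - 27254*(-1/38207) = -15*(-11)*(1/39211) + 27254/38207 = 165*(1/39211) + 27254/38207 = 165/39211 + 27254/38207 = 1074960749/1498134677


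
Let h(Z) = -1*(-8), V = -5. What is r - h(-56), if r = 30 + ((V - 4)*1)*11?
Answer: -77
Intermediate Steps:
r = -69 (r = 30 + ((-5 - 4)*1)*11 = 30 - 9*1*11 = 30 - 9*11 = 30 - 99 = -69)
h(Z) = 8
r - h(-56) = -69 - 1*8 = -69 - 8 = -77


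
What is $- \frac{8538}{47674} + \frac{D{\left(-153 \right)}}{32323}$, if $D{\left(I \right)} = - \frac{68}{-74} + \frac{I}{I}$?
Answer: $- \frac{5103822392}{28507883987} \approx -0.17903$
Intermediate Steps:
$D{\left(I \right)} = \frac{71}{37}$ ($D{\left(I \right)} = \left(-68\right) \left(- \frac{1}{74}\right) + 1 = \frac{34}{37} + 1 = \frac{71}{37}$)
$- \frac{8538}{47674} + \frac{D{\left(-153 \right)}}{32323} = - \frac{8538}{47674} + \frac{71}{37 \cdot 32323} = \left(-8538\right) \frac{1}{47674} + \frac{71}{37} \cdot \frac{1}{32323} = - \frac{4269}{23837} + \frac{71}{1195951} = - \frac{5103822392}{28507883987}$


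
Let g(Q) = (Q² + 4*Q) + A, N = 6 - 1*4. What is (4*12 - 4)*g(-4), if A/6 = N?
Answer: 528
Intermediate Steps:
N = 2 (N = 6 - 4 = 2)
A = 12 (A = 6*2 = 12)
g(Q) = 12 + Q² + 4*Q (g(Q) = (Q² + 4*Q) + 12 = 12 + Q² + 4*Q)
(4*12 - 4)*g(-4) = (4*12 - 4)*(12 + (-4)² + 4*(-4)) = (48 - 4)*(12 + 16 - 16) = 44*12 = 528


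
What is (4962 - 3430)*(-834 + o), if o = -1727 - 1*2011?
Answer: -7004304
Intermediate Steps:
o = -3738 (o = -1727 - 2011 = -3738)
(4962 - 3430)*(-834 + o) = (4962 - 3430)*(-834 - 3738) = 1532*(-4572) = -7004304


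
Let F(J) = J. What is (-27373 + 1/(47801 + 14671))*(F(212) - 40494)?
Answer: 34442037593755/31236 ≈ 1.1026e+9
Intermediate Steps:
(-27373 + 1/(47801 + 14671))*(F(212) - 40494) = (-27373 + 1/(47801 + 14671))*(212 - 40494) = (-27373 + 1/62472)*(-40282) = -1710046055/62472*(-40282) = 34442037593755/31236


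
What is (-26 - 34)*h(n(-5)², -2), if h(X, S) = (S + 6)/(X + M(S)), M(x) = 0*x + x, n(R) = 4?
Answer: -120/7 ≈ -17.143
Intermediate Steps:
M(x) = x (M(x) = 0 + x = x)
h(X, S) = (6 + S)/(S + X) (h(X, S) = (S + 6)/(X + S) = (6 + S)/(S + X))
(-26 - 34)*h(n(-5)², -2) = (-26 - 34)*((6 - 2)/(-2 + 4²)) = -60*4/(-2 + 16) = -60*4/14 = -30*4/7 = -60*2/7 = -120/7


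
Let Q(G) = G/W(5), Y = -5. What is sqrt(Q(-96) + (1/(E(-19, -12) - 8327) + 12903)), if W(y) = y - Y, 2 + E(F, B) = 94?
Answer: 2*sqrt(24288022605)/2745 ≈ 113.55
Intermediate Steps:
E(F, B) = 92 (E(F, B) = -2 + 94 = 92)
W(y) = 5 + y (W(y) = y - 1*(-5) = y + 5 = 5 + y)
Q(G) = G/10 (Q(G) = G/(5 + 5) = G/10)
sqrt(Q(-96) + (1/(E(-19, -12) - 8327) + 12903)) = sqrt((1/10)*(-96) + (1/(92 - 8327) + 12903)) = sqrt(-48/5 + (1/(-8235) + 12903)) = sqrt(-48/5 + (-1/8235 + 12903)) = sqrt(-48/5 + 106256204/8235) = sqrt(106177148/8235) = 2*sqrt(24288022605)/2745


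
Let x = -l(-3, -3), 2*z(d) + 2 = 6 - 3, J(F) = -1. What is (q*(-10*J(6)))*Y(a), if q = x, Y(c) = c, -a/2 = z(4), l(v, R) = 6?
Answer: 60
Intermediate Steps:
z(d) = ½ (z(d) = -1 + (6 - 3)/2 = -1 + (½)*3 = -1 + 3/2 = ½)
x = -6 (x = -1*6 = -6)
a = -1 (a = -2*½ = -1)
q = -6
(q*(-10*J(6)))*Y(a) = -(-60)*(-1)*(-1) = -6*10*(-1) = -60*(-1) = 60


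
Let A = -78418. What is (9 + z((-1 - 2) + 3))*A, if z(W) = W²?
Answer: -705762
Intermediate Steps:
(9 + z((-1 - 2) + 3))*A = (9 + ((-1 - 2) + 3)²)*(-78418) = (9 + (-3 + 3)²)*(-78418) = (9 + 0²)*(-78418) = (9 + 0)*(-78418) = 9*(-78418) = -705762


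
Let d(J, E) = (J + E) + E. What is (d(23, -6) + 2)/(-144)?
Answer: -13/144 ≈ -0.090278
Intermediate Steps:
d(J, E) = J + 2*E (d(J, E) = (E + J) + E = J + 2*E)
(d(23, -6) + 2)/(-144) = ((23 + 2*(-6)) + 2)/(-144) = ((23 - 12) + 2)*(-1/144) = (11 + 2)*(-1/144) = 13*(-1/144) = -13/144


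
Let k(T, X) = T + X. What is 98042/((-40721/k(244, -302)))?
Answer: 5686436/40721 ≈ 139.64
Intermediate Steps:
98042/((-40721/k(244, -302))) = 98042/((-40721/(244 - 302))) = 98042/((-40721/(-58))) = 98042/((-40721*(-1/58))) = 98042/(40721/58) = 98042*(58/40721) = 5686436/40721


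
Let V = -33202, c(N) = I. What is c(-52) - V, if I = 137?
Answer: 33339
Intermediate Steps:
c(N) = 137
c(-52) - V = 137 - 1*(-33202) = 137 + 33202 = 33339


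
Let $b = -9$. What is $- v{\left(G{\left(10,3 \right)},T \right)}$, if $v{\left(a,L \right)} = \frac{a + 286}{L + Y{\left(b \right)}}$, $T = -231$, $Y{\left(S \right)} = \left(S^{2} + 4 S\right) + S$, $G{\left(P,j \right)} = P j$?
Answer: $\frac{316}{195} \approx 1.6205$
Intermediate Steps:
$Y{\left(S \right)} = S^{2} + 5 S$
$v{\left(a,L \right)} = \frac{286 + a}{36 + L}$ ($v{\left(a,L \right)} = \frac{a + 286}{L - 9 \left(5 - 9\right)} = \frac{286 + a}{L - -36} = \frac{286 + a}{L + 36} = \frac{286 + a}{36 + L}$)
$- v{\left(G{\left(10,3 \right)},T \right)} = - \frac{286 + 10 \cdot 3}{36 - 231} = - \frac{286 + 30}{-195} = - \frac{\left(-1\right) 316}{195} = \left(-1\right) \left(- \frac{316}{195}\right) = \frac{316}{195}$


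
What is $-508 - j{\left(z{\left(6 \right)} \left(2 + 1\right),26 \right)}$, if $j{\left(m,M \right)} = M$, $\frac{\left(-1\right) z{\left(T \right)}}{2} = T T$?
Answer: $-534$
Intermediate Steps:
$z{\left(T \right)} = - 2 T^{2}$ ($z{\left(T \right)} = - 2 T T = - 2 T^{2}$)
$-508 - j{\left(z{\left(6 \right)} \left(2 + 1\right),26 \right)} = -508 - 26 = -534$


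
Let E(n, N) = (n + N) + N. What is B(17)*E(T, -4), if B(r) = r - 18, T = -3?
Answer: 11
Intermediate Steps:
B(r) = -18 + r
E(n, N) = n + 2*N (E(n, N) = (N + n) + N = n + 2*N)
B(17)*E(T, -4) = (-18 + 17)*(-3 + 2*(-4)) = -(-3 - 8) = -1*(-11) = 11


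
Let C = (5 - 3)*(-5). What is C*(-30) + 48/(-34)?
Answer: 5076/17 ≈ 298.59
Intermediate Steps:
C = -10 (C = 2*(-5) = -10)
C*(-30) + 48/(-34) = -10*(-30) + 48/(-34) = 300 + 48*(-1/34) = 300 - 24/17 = 5076/17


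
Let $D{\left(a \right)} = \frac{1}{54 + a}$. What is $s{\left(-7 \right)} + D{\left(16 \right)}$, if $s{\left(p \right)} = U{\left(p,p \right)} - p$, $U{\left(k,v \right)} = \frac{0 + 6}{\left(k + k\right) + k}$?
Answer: $\frac{471}{70} \approx 6.7286$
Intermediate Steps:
$U{\left(k,v \right)} = \frac{2}{k}$ ($U{\left(k,v \right)} = \frac{6}{2 k + k} = \frac{6}{3 k} = 6 \frac{1}{3 k} = \frac{2}{k}$)
$s{\left(p \right)} = - p + \frac{2}{p}$ ($s{\left(p \right)} = \frac{2}{p} - p = - p + \frac{2}{p}$)
$s{\left(-7 \right)} + D{\left(16 \right)} = \left(\left(-1\right) \left(-7\right) + \frac{2}{-7}\right) + \frac{1}{54 + 16} = \left(7 + 2 \left(- \frac{1}{7}\right)\right) + \frac{1}{70} = \left(7 - \frac{2}{7}\right) + \frac{1}{70} = \frac{47}{7} + \frac{1}{70} = \frac{471}{70}$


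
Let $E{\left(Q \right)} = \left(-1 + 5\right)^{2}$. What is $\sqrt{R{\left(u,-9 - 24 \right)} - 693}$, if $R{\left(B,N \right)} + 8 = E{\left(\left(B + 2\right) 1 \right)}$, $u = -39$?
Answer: $i \sqrt{685} \approx 26.173 i$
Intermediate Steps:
$E{\left(Q \right)} = 16$ ($E{\left(Q \right)} = 4^{2} = 16$)
$R{\left(B,N \right)} = 8$ ($R{\left(B,N \right)} = -8 + 16 = 8$)
$\sqrt{R{\left(u,-9 - 24 \right)} - 693} = \sqrt{8 - 693} = \sqrt{-685} = i \sqrt{685}$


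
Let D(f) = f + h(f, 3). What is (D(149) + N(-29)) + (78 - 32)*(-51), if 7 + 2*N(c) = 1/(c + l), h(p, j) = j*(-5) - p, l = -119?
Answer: -699893/296 ≈ -2364.5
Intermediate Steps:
h(p, j) = -p - 5*j (h(p, j) = -5*j - p = -p - 5*j)
N(c) = -7/2 + 1/(2*(-119 + c)) (N(c) = -7/2 + 1/(2*(c - 119)) = -7/2 + 1/(2*(-119 + c)))
D(f) = -15 (D(f) = f + (-f - 5*3) = f + (-f - 15) = f + (-15 - f) = -15)
(D(149) + N(-29)) + (78 - 32)*(-51) = (-15 + (834 - 7*(-29))/(2*(-119 - 29))) + (78 - 32)*(-51) = (-15 + (½)*(834 + 203)/(-148)) + 46*(-51) = (-15 + (½)*(-1/148)*1037) - 2346 = (-15 - 1037/296) - 2346 = -5477/296 - 2346 = -699893/296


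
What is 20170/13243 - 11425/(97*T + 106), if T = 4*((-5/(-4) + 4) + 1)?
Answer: -100251005/33518033 ≈ -2.9910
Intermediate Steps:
T = 25 (T = 4*((-5*(-1/4) + 4) + 1) = 4*((5/4 + 4) + 1) = 4*(21/4 + 1) = 4*(25/4) = 25)
20170/13243 - 11425/(97*T + 106) = 20170/13243 - 11425/(97*25 + 106) = 20170*(1/13243) - 11425/(2425 + 106) = 20170/13243 - 11425/2531 = -100251005/33518033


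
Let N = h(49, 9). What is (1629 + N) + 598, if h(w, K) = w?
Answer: 2276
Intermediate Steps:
N = 49
(1629 + N) + 598 = (1629 + 49) + 598 = 1678 + 598 = 2276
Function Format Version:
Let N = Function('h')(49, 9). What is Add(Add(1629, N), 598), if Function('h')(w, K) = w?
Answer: 2276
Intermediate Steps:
N = 49
Add(Add(1629, N), 598) = Add(Add(1629, 49), 598) = Add(1678, 598) = 2276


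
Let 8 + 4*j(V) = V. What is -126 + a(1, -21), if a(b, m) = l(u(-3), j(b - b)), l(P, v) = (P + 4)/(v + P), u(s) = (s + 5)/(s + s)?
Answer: -893/7 ≈ -127.57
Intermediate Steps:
j(V) = -2 + V/4
u(s) = (5 + s)/(2*s) (u(s) = (5 + s)/((2*s)) = (5 + s)*(1/(2*s)) = (5 + s)/(2*s))
l(P, v) = (4 + P)/(P + v)
a(b, m) = -11/7 (a(b, m) = (4 + (1/2)*(5 - 3)/(-3))/((1/2)*(5 - 3)/(-3) + (-2 + (b - b)/4)) = (4 + (1/2)*(-1/3)*2)/((1/2)*(-1/3)*2 + (-2 + (1/4)*0)) = (4 - 1/3)/(-1/3 + (-2 + 0)) = (11/3)/(-1/3 - 2) = (11/3)/(-7/3) = -3/7*11/3 = -11/7)
-126 + a(1, -21) = -126 - 11/7 = -893/7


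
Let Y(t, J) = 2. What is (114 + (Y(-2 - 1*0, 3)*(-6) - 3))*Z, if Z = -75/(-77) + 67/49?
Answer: 11358/49 ≈ 231.80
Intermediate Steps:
Z = 1262/539 (Z = -75*(-1/77) + 67*(1/49) = 75/77 + 67/49 = 1262/539 ≈ 2.3414)
(114 + (Y(-2 - 1*0, 3)*(-6) - 3))*Z = (114 + (2*(-6) - 3))*(1262/539) = (114 + (-12 - 3))*(1262/539) = (114 - 15)*(1262/539) = 99*(1262/539) = 11358/49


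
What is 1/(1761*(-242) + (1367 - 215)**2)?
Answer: 1/900942 ≈ 1.1099e-6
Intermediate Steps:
1/(1761*(-242) + (1367 - 215)**2) = 1/(-426162 + 1152**2) = 1/(-426162 + 1327104) = 1/900942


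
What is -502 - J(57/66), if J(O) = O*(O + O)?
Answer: -121845/242 ≈ -503.49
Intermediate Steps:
J(O) = 2*O² (J(O) = O*(2*O) = 2*O²)
-502 - J(57/66) = -502 - 2*(57/66)² = -502 - 2*(57*(1/66))² = -502 - 2*(19/22)² = -502 - 2*361/484 = -502 - 1*361/242 = -502 - 361/242 = -121845/242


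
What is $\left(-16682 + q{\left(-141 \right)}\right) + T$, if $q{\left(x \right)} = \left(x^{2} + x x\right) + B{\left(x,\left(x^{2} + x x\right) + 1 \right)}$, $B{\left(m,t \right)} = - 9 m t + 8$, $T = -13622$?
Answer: $50468713$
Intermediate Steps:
$B{\left(m,t \right)} = 8 - 9 m t$ ($B{\left(m,t \right)} = - 9 m t + 8 = 8 - 9 m t$)
$q{\left(x \right)} = 8 + 2 x^{2} - 9 x \left(1 + 2 x^{2}\right)$ ($q{\left(x \right)} = \left(x^{2} + x x\right) - \left(-8 + 9 x \left(\left(x^{2} + x x\right) + 1\right)\right) = \left(x^{2} + x^{2}\right) - \left(-8 + 9 x \left(\left(x^{2} + x^{2}\right) + 1\right)\right) = 2 x^{2} - \left(-8 + 9 x \left(2 x^{2} + 1\right)\right) = 2 x^{2} - \left(-8 + 9 x \left(1 + 2 x^{2}\right)\right) = 8 + 2 x^{2} - 9 x \left(1 + 2 x^{2}\right)$)
$\left(-16682 + q{\left(-141 \right)}\right) + T = \left(-16682 + \left(8 - 18 \left(-141\right)^{3} - -1269 + 2 \left(-141\right)^{2}\right)\right) - 13622 = \left(-16682 + \left(8 - -50457978 + 1269 + 2 \cdot 19881\right)\right) - 13622 = \left(-16682 + \left(8 + 50457978 + 1269 + 39762\right)\right) - 13622 = \left(-16682 + 50499017\right) - 13622 = 50482335 - 13622 = 50468713$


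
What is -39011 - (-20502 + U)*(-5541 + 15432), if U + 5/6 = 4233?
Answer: 321771821/2 ≈ 1.6089e+8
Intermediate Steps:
U = 25393/6 (U = -⅚ + 4233 = 25393/6 ≈ 4232.2)
-39011 - (-20502 + U)*(-5541 + 15432) = -39011 - (-20502 + 25393/6)*(-5541 + 15432) = -39011 - (-97619)*9891/6 = -39011 - 1*(-321849843/2) = -39011 + 321849843/2 = 321771821/2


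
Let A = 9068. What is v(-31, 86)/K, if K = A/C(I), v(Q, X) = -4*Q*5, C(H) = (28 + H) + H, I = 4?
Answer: 5580/2267 ≈ 2.4614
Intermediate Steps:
C(H) = 28 + 2*H
v(Q, X) = -20*Q
K = 2267/9 (K = 9068/(28 + 2*4) = 9068/(28 + 8) = 9068/36 = 9068*(1/36) = 2267/9 ≈ 251.89)
v(-31, 86)/K = (-20*(-31))/(2267/9) = 620*(9/2267) = 5580/2267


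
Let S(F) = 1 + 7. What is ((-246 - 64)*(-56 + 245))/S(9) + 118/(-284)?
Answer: -2080063/284 ≈ -7324.2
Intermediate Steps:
S(F) = 8
((-246 - 64)*(-56 + 245))/S(9) + 118/(-284) = ((-246 - 64)*(-56 + 245))/8 + 118/(-284) = -310*189*(⅛) + 118*(-1/284) = -58590*⅛ - 59/142 = -29295/4 - 59/142 = -2080063/284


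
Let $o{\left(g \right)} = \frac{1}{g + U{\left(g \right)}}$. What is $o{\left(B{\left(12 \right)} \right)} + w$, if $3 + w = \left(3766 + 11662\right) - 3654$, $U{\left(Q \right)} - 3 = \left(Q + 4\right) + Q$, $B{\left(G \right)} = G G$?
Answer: $\frac{5167470}{439} \approx 11771.0$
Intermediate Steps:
$B{\left(G \right)} = G^{2}$
$U{\left(Q \right)} = 7 + 2 Q$ ($U{\left(Q \right)} = 3 + \left(\left(Q + 4\right) + Q\right) = 3 + \left(\left(4 + Q\right) + Q\right) = 3 + \left(4 + 2 Q\right) = 7 + 2 Q$)
$o{\left(g \right)} = \frac{1}{7 + 3 g}$ ($o{\left(g \right)} = \frac{1}{g + \left(7 + 2 g\right)} = \frac{1}{7 + 3 g}$)
$w = 11771$ ($w = -3 + \left(\left(3766 + 11662\right) - 3654\right) = -3 + \left(15428 - 3654\right) = -3 + 11774 = 11771$)
$o{\left(B{\left(12 \right)} \right)} + w = \frac{1}{7 + 3 \cdot 12^{2}} + 11771 = \frac{1}{7 + 3 \cdot 144} + 11771 = \frac{1}{7 + 432} + 11771 = \frac{1}{439} + 11771 = \frac{5167470}{439}$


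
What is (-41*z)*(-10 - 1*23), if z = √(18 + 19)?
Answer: 1353*√37 ≈ 8230.0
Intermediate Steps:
z = √37 ≈ 6.0828
(-41*z)*(-10 - 1*23) = (-41*√37)*(-10 - 1*23) = (-41*√37)*(-10 - 23) = -41*√37*(-33) = 1353*√37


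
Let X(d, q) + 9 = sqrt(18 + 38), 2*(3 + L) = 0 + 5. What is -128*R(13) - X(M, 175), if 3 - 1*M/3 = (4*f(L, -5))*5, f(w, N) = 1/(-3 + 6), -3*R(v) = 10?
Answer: 1307/3 - 2*sqrt(14) ≈ 428.18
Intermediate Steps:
L = -1/2 (L = -3 + (0 + 5)/2 = -3 + (1/2)*5 = -3 + 5/2 = -1/2 ≈ -0.50000)
R(v) = -10/3 (R(v) = -1/3*10 = -10/3)
f(w, N) = 1/3
M = -11 (M = 9 - 3*4*(1/3)*5 = 9 - 4*5 = 9 - 3*20/3 = 9 - 20 = -11)
X(d, q) = -9 + 2*sqrt(14) (X(d, q) = -9 + sqrt(18 + 38) = -9 + sqrt(56) = -9 + 2*sqrt(14))
-128*R(13) - X(M, 175) = -128*(-10/3) - (-9 + 2*sqrt(14)) = 1280/3 + (9 - 2*sqrt(14)) = 1307/3 - 2*sqrt(14)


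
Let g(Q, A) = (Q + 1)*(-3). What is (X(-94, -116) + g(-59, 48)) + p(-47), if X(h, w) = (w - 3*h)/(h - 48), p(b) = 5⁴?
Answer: 56646/71 ≈ 797.83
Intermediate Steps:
p(b) = 625
g(Q, A) = -3 - 3*Q (g(Q, A) = (1 + Q)*(-3) = -3 - 3*Q)
X(h, w) = (w - 3*h)/(-48 + h)
(X(-94, -116) + g(-59, 48)) + p(-47) = ((-116 - 3*(-94))/(-48 - 94) + (-3 - 3*(-59))) + 625 = ((-116 + 282)/(-142) + (-3 + 177)) + 625 = (-1/142*166 + 174) + 625 = (-83/71 + 174) + 625 = 12271/71 + 625 = 56646/71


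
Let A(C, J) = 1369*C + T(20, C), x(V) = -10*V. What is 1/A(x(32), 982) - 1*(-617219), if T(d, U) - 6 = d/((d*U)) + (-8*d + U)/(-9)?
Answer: 259540492595657/420499843 ≈ 6.1722e+5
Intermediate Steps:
T(d, U) = 6 + 1/U - U/9 + 8*d/9 (T(d, U) = 6 + (d/((d*U)) + (-8*d + U)/(-9)) = 6 + (d/((U*d)) + (U - 8*d)*(-⅑)) = 6 + (d*(1/(U*d)) + (-U/9 + 8*d/9)) = 6 + (1/U + (-U/9 + 8*d/9)) = 6 + (1/U - U/9 + 8*d/9) = 6 + 1/U - U/9 + 8*d/9)
A(C, J) = 1369*C + (9 + C*(214 - C))/(9*C) (A(C, J) = 1369*C + (9 + C*(54 - C + 8*20))/(9*C) = 1369*C + (9 + C*(54 - C + 160))/(9*C) = 1369*C + (9 + C*(214 - C))/(9*C))
1/A(x(32), 982) - 1*(-617219) = 1/(214/9 + 1/(-10*32) + 12320*(-10*32)/9) - 1*(-617219) = 1/(214/9 + 1/(-320) + (12320/9)*(-320)) + 617219 = 1/(214/9 - 1/320 - 3942400/9) + 617219 = 1/(-420499843/960) + 617219 = -960/420499843 + 617219 = 259540492595657/420499843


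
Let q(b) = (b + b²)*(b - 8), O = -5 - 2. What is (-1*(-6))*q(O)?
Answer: -3780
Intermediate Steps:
O = -7
q(b) = (-8 + b)*(b + b²) (q(b) = (b + b²)*(-8 + b) = (-8 + b)*(b + b²))
(-1*(-6))*q(O) = (-1*(-6))*(-7*(-8 + (-7)² - 7*(-7))) = 6*(-7*(-8 + 49 + 49)) = 6*(-7*90) = 6*(-630) = -3780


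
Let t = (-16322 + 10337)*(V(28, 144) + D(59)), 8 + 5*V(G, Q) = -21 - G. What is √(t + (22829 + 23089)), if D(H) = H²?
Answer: 81*I*√3158 ≈ 4551.9*I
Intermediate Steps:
V(G, Q) = -29/5 - G/5 (V(G, Q) = -8/5 + (-21 - G)/5 = -8/5 + (-21/5 - G/5) = -29/5 - G/5)
t = -20765556 (t = (-16322 + 10337)*((-29/5 - ⅕*28) + 59²) = -5985*((-29/5 - 28/5) + 3481) = -5985*(-57/5 + 3481) = -5985*17348/5 = -20765556)
√(t + (22829 + 23089)) = √(-20765556 + (22829 + 23089)) = √(-20765556 + 45918) = √(-20719638) = 81*I*√3158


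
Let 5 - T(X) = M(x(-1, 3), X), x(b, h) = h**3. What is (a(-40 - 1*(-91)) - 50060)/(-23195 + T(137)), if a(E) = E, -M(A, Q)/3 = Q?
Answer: 50009/22779 ≈ 2.1954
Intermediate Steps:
M(A, Q) = -3*Q
T(X) = 5 + 3*X (T(X) = 5 - (-3)*X = 5 + 3*X)
(a(-40 - 1*(-91)) - 50060)/(-23195 + T(137)) = ((-40 - 1*(-91)) - 50060)/(-23195 + (5 + 3*137)) = ((-40 + 91) - 50060)/(-23195 + (5 + 411)) = (51 - 50060)/(-23195 + 416) = -50009/(-22779) = -50009*(-1/22779) = 50009/22779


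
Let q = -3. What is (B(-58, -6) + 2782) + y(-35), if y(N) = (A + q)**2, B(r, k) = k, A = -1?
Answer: 2792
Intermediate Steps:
y(N) = 16 (y(N) = (-1 - 3)**2 = (-4)**2 = 16)
(B(-58, -6) + 2782) + y(-35) = (-6 + 2782) + 16 = 2776 + 16 = 2792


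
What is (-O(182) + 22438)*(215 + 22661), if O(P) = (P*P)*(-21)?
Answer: 16425928792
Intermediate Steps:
O(P) = -21*P² (O(P) = P²*(-21) = -21*P²)
(-O(182) + 22438)*(215 + 22661) = (-(-21)*182² + 22438)*(215 + 22661) = (-(-21)*33124 + 22438)*22876 = (-1*(-695604) + 22438)*22876 = (695604 + 22438)*22876 = 718042*22876 = 16425928792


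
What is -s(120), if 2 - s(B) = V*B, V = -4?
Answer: -482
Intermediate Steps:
s(B) = 2 + 4*B (s(B) = 2 - (-4)*B = 2 + 4*B)
-s(120) = -(2 + 4*120) = -(2 + 480) = -1*482 = -482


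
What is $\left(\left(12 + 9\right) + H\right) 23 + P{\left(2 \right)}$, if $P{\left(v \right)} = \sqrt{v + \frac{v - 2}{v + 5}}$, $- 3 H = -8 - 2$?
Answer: $\frac{1679}{3} + \sqrt{2} \approx 561.08$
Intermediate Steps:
$H = \frac{10}{3}$ ($H = - \frac{-8 - 2}{3} = \left(- \frac{1}{3}\right) \left(-10\right) = \frac{10}{3} \approx 3.3333$)
$P{\left(v \right)} = \sqrt{v + \frac{-2 + v}{5 + v}}$
$\left(\left(12 + 9\right) + H\right) 23 + P{\left(2 \right)} = \left(\left(12 + 9\right) + \frac{10}{3}\right) 23 + \sqrt{\frac{-2 + 2 + 2 \left(5 + 2\right)}{5 + 2}} = \left(21 + \frac{10}{3}\right) 23 + \sqrt{\frac{-2 + 2 + 2 \cdot 7}{7}} = \frac{73}{3} \cdot 23 + \sqrt{\frac{-2 + 2 + 14}{7}} = \frac{1679}{3} + \sqrt{\frac{1}{7} \cdot 14} = \frac{1679}{3} + \sqrt{2}$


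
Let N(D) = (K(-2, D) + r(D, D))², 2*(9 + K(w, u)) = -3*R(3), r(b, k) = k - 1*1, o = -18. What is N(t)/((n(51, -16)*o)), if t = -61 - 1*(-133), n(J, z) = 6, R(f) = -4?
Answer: -1156/27 ≈ -42.815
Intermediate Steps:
r(b, k) = -1 + k (r(b, k) = k - 1 = -1 + k)
t = 72 (t = -61 + 133 = 72)
K(w, u) = -3 (K(w, u) = -9 + (-3*(-4))/2 = -9 + (½)*12 = -9 + 6 = -3)
N(D) = (-4 + D)² (N(D) = (-3 + (-1 + D))² = (-4 + D)²)
N(t)/((n(51, -16)*o)) = (-4 + 72)²/((6*(-18))) = 68²/(-108) = 4624*(-1/108) = -1156/27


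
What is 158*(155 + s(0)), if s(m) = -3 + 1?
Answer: 24174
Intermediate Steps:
s(m) = -2
158*(155 + s(0)) = 158*(155 - 2) = 158*153 = 24174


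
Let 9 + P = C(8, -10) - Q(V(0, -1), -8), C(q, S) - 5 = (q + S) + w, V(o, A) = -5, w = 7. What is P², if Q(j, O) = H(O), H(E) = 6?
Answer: 25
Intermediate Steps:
Q(j, O) = 6
C(q, S) = 12 + S + q (C(q, S) = 5 + ((q + S) + 7) = 5 + ((S + q) + 7) = 5 + (7 + S + q) = 12 + S + q)
P = -5 (P = -9 + ((12 - 10 + 8) - 1*6) = -9 + (10 - 6) = -9 + 4 = -5)
P² = (-5)² = 25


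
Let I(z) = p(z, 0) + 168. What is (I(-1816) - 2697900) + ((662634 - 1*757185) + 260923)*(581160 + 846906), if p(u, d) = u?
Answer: 237587497004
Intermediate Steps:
I(z) = 168 + z (I(z) = z + 168 = 168 + z)
(I(-1816) - 2697900) + ((662634 - 1*757185) + 260923)*(581160 + 846906) = ((168 - 1816) - 2697900) + ((662634 - 1*757185) + 260923)*(581160 + 846906) = (-1648 - 2697900) + ((662634 - 757185) + 260923)*1428066 = -2699548 + (-94551 + 260923)*1428066 = -2699548 + 166372*1428066 = -2699548 + 237590196552 = 237587497004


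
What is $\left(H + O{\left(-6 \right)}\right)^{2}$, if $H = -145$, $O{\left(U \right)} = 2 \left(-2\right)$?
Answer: $22201$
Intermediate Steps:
$O{\left(U \right)} = -4$
$\left(H + O{\left(-6 \right)}\right)^{2} = \left(-145 - 4\right)^{2} = \left(-149\right)^{2} = 22201$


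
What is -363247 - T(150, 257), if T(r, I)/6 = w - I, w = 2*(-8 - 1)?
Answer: -361597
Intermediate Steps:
w = -18 (w = 2*(-9) = -18)
T(r, I) = -108 - 6*I (T(r, I) = 6*(-18 - I) = -108 - 6*I)
-363247 - T(150, 257) = -363247 - (-108 - 6*257) = -363247 - (-108 - 1542) = -363247 - 1*(-1650) = -363247 + 1650 = -361597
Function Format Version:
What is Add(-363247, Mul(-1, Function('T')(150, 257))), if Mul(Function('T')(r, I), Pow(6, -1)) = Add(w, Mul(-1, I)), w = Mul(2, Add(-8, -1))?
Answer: -361597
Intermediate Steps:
w = -18 (w = Mul(2, -9) = -18)
Function('T')(r, I) = Add(-108, Mul(-6, I)) (Function('T')(r, I) = Mul(6, Add(-18, Mul(-1, I))) = Add(-108, Mul(-6, I)))
Add(-363247, Mul(-1, Function('T')(150, 257))) = Add(-363247, Mul(-1, Add(-108, Mul(-6, 257)))) = Add(-363247, Mul(-1, Add(-108, -1542))) = Add(-363247, Mul(-1, -1650)) = Add(-363247, 1650) = -361597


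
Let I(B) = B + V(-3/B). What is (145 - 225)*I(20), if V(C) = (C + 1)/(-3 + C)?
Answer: -99440/63 ≈ -1578.4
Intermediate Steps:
V(C) = (1 + C)/(-3 + C)
I(B) = B + (1 - 3/B)/(-3 - 3/B)
(145 - 225)*I(20) = (145 - 225)*((1 - 1/3*20 + 20*(1 + 20))/(1 + 20)) = -80*(1 - 20/3 + 20*21)/21 = -80*(1 - 20/3 + 420)/21 = -80*1243/(21*3) = -80*1243/63 = -99440/63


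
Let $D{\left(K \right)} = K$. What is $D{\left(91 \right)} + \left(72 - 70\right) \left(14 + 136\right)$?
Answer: $391$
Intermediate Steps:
$D{\left(91 \right)} + \left(72 - 70\right) \left(14 + 136\right) = 91 + \left(72 - 70\right) \left(14 + 136\right) = 91 + 2 \cdot 150 = 91 + 300 = 391$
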